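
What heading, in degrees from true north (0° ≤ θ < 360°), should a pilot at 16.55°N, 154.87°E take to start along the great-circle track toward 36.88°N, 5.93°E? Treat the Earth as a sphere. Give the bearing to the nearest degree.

Δλ = 5.93 − 154.87 = -148.94°.
θ = atan2( sin Δλ · cos φ₂ , cos φ₁ · sin φ₂ − sin φ₁ · cos φ₂ · cos Δλ )
  = atan2(-0.41269, 0.77046) = -28.175° → normalised to [0°, 360°): 331.825°.

332°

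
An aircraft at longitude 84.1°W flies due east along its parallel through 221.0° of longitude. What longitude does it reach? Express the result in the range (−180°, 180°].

136.9°E

Start at -84.1°; shift +221.0° → +136.9°.
+136.9° already lies in (−180°, 180°].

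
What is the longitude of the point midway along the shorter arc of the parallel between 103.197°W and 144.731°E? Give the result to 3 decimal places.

Signed shortest Δλ from -103.197° to +144.731° is -112.072°.
Midpoint longitude = -103.197° + (-112.072°)/2 = -103.197° − 56.036° = -159.233°.
(The naïve average (-103.197 + +144.731)/2 = 20.767° is on the wrong side of the globe.)

159.233°W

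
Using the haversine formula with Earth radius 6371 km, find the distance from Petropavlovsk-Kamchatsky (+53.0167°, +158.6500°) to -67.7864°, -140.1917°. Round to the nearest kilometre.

Δλ = -140.1917 − 158.6500 = -298.8417°; wrapped into (−180°, 180°]: 61.1583°.
Δφ = -67.7864 − 53.0167 = -120.8031°.
a = sin²(Δφ/2) + cos φ₁ · cos φ₂ · sin²(Δλ/2) = 0.814906.
c = 2·atan2(√a, √(1−a)) = 2.25211 rad → d = 6371·c ≈ 14348.17 km.

14348 km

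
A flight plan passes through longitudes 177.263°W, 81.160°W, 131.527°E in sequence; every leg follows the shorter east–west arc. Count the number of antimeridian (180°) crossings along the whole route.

1

Leg 1: -177.263° → -81.160°, shortest Δλ = 96.103° (east) — does not cross 180°.
Leg 2: -81.160° → +131.527°, shortest Δλ = -147.313° (west) — crosses 180°.
Total crossings: 1.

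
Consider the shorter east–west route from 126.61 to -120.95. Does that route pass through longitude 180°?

Yes

Naïve |-120.95 − 126.61| = 247.56° > 180°, so the shorter arc goes the other way round — across 180°.
Signed shortest Δλ = ((-120.95 − 126.61 + 180) mod 360) − 180 = 112.44°.
Going east by 112.44° from +126.61° passes through 180° before reaching -120.95°.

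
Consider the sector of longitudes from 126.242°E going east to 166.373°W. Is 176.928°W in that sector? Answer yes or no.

Band width going east from +126.242° to -166.373°: ((-166.373 − 126.242) mod 360) = 67.385°.
Offset of -176.928° east of the west edge: ((-176.928 − 126.242) mod 360) = 56.830°.
56.830° ≤ 67.385° ⇒ inside.

Yes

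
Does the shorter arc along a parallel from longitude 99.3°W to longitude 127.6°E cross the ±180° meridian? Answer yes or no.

Yes

Naïve |127.6 − -99.3| = 226.9° > 180°, so the shorter arc goes the other way round — across 180°.
Signed shortest Δλ = ((127.6 − -99.3 + 180) mod 360) − 180 = -133.1°.
Going west by 133.1° from -99.3° passes through 180° before reaching +127.6°.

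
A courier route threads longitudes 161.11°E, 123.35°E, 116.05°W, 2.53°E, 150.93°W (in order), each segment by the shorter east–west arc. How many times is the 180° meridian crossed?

Leg 1: +161.11° → +123.35°, shortest Δλ = -37.76° (west) — does not cross 180°.
Leg 2: +123.35° → -116.05°, shortest Δλ = 120.6° (east) — crosses 180°.
Leg 3: -116.05° → +2.53°, shortest Δλ = 118.58° (east) — does not cross 180°.
Leg 4: +2.53° → -150.93°, shortest Δλ = -153.46° (west) — does not cross 180°.
Total crossings: 1.

1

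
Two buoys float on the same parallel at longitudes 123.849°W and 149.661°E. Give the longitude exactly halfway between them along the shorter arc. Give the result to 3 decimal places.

167.094°W

Signed shortest Δλ from -123.849° to +149.661° is -86.490°.
Midpoint longitude = -123.849° + (-86.490°)/2 = -123.849° − 43.245° = -167.094°.
(The naïve average (-123.849 + +149.661)/2 = 12.906° is on the wrong side of the globe.)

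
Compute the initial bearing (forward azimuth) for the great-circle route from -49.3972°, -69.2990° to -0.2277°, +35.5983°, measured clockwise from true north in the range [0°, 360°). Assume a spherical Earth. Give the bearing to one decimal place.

Δλ = 35.5983 − -69.2990 = 104.8973°.
θ = atan2( sin Δλ · cos φ₂ , cos φ₁ · sin φ₂ − sin φ₁ · cos φ₂ · cos Δλ )
  = atan2(0.96638, -0.19778) = 101.566° → normalised to [0°, 360°): 101.566°.

101.6°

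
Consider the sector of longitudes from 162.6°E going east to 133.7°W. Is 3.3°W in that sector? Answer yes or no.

Band width going east from +162.6° to -133.7°: ((-133.7 − 162.6) mod 360) = 63.7°.
Offset of -3.3° east of the west edge: ((-3.3 − 162.6) mod 360) = 194.1°.
194.1° > 63.7° ⇒ outside.

No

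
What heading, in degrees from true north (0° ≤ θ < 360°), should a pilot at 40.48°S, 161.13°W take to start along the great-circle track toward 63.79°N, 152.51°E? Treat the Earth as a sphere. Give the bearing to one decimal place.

Δλ = 152.51 − -161.13 = 313.64°; wrapped into (−180°, 180°]: -46.36°.
θ = atan2( sin Δλ · cos φ₂ , cos φ₁ · sin φ₂ − sin φ₁ · cos φ₂ · cos Δλ )
  = atan2(-0.31963, 0.88030) = -19.955° → normalised to [0°, 360°): 340.045°.

340.0°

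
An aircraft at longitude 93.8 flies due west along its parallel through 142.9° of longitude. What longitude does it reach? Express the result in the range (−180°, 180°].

-49.1°

Start at +93.8°; shift −142.9° → -49.1°.
-49.1° already lies in (−180°, 180°].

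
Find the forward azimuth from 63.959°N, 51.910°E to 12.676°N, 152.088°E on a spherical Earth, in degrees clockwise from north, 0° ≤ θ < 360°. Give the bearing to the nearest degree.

Δλ = 152.088 − 51.910 = 100.178°.
θ = atan2( sin Δλ · cos φ₂ , cos φ₁ · sin φ₂ − sin φ₁ · cos φ₂ · cos Δλ )
  = atan2(0.96027, 0.25123) = 75.338° → normalised to [0°, 360°): 75.338°.

75°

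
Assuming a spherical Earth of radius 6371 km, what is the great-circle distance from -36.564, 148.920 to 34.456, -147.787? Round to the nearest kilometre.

10259 km

Δλ = -147.787 − 148.920 = -296.707°; wrapped into (−180°, 180°]: 63.293°.
Δφ = 34.456 − -36.564 = 71.020°.
a = sin²(Δφ/2) + cos φ₁ · cos φ₂ · sin²(Δλ/2) = 0.519698.
c = 2·atan2(√a, √(1−a)) = 1.61020 rad → d = 6371·c ≈ 10258.59 km.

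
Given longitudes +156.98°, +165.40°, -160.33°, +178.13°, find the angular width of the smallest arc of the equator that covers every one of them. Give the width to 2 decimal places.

Sort the longitudes: -160.33°, +156.98°, +165.40°, +178.13°.
Eastward gaps between consecutive values (wrapping around): 317.31°, 8.42°, 12.73°, 21.54°.
Largest gap = 317.31° ⇒ minimal covering band is its complement: 360° − 317.31° = 42.69°.
Band runs from +156.98° eastward to -160.33°, crossing the antimeridian.

42.69°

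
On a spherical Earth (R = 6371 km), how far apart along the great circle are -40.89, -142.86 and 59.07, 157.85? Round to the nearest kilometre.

Δλ = 157.85 − -142.86 = 300.71°; wrapped into (−180°, 180°]: -59.29°.
Δφ = 59.07 − -40.89 = 99.96°.
a = sin²(Δφ/2) + cos φ₁ · cos φ₂ · sin²(Δλ/2) = 0.681543.
c = 2·atan2(√a, √(1−a)) = 1.94237 rad → d = 6371·c ≈ 12374.86 km.

12375 km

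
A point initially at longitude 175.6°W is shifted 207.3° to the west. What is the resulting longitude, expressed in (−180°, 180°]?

Start at -175.6°; shift −207.3° → -382.9°.
-382.9° lies outside (−180°, 180°]; add 360° → -22.9°.

22.9°W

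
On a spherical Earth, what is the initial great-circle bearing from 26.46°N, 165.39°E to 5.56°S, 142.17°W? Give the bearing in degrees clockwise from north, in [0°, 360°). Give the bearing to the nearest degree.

Δλ = -142.17 − 165.39 = -307.56°; wrapped into (−180°, 180°]: 52.44°.
θ = atan2( sin Δλ · cos φ₂ , cos φ₁ · sin φ₂ − sin φ₁ · cos φ₂ · cos Δλ )
  = atan2(0.78899, -0.35708) = 114.351° → normalised to [0°, 360°): 114.351°.

114°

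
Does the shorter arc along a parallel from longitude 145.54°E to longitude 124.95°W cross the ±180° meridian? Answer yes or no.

Yes

Naïve |-124.95 − 145.54| = 270.49° > 180°, so the shorter arc goes the other way round — across 180°.
Signed shortest Δλ = ((-124.95 − 145.54 + 180) mod 360) − 180 = 89.51°.
Going east by 89.51° from +145.54° passes through 180° before reaching -124.95°.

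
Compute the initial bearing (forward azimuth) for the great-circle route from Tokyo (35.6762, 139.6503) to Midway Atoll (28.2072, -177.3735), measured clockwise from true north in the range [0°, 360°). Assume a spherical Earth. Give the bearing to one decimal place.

Δλ = -177.3735 − 139.6503 = -317.0238°; wrapped into (−180°, 180°]: 42.9762°.
θ = atan2( sin Δλ · cos φ₂ , cos φ₁ · sin φ₂ − sin φ₁ · cos φ₂ · cos Δλ )
  = atan2(0.60074, 0.00793) = 89.243° → normalised to [0°, 360°): 89.243°.

89.2°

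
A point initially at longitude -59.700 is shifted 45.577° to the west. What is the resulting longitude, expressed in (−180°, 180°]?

Start at -59.700°; shift −45.577° → -105.277°.
-105.277° already lies in (−180°, 180°].

-105.277°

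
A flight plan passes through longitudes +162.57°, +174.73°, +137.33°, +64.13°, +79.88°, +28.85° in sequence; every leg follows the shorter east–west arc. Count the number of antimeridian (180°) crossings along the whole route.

Leg 1: +162.57° → +174.73°, shortest Δλ = 12.16° (east) — does not cross 180°.
Leg 2: +174.73° → +137.33°, shortest Δλ = -37.4° (west) — does not cross 180°.
Leg 3: +137.33° → +64.13°, shortest Δλ = -73.2° (west) — does not cross 180°.
Leg 4: +64.13° → +79.88°, shortest Δλ = 15.75° (east) — does not cross 180°.
Leg 5: +79.88° → +28.85°, shortest Δλ = -51.03° (west) — does not cross 180°.
Total crossings: 0.

0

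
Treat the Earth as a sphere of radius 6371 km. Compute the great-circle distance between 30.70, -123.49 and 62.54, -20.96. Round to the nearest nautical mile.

4111 nmi

Δλ = -20.96 − -123.49 = 102.53°.
Δφ = 62.54 − 30.70 = 31.84°.
a = sin²(Δφ/2) + cos φ₁ · cos φ₂ · sin²(Δλ/2) = 0.316500.
c = 2·atan2(√a, √(1−a)) = 1.19501 rad → d = 6371·c ≈ 7613.44 km ≈ 4110.93 nmi.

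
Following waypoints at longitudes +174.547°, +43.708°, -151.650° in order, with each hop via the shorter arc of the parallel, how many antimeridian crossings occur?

Leg 1: +174.547° → +43.708°, shortest Δλ = -130.839° (west) — does not cross 180°.
Leg 2: +43.708° → -151.650°, shortest Δλ = 164.642° (east) — crosses 180°.
Total crossings: 1.

1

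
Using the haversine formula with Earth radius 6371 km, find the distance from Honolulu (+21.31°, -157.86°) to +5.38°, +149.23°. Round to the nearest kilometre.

5960 km

Δλ = 149.23 − -157.86 = 307.09°; wrapped into (−180°, 180°]: -52.91°.
Δφ = 5.38 − 21.31 = -15.93°.
a = sin²(Δφ/2) + cos φ₁ · cos φ₂ · sin²(Δλ/2) = 0.203283.
c = 2·atan2(√a, √(1−a)) = 0.93548 rad → d = 6371·c ≈ 5959.92 km.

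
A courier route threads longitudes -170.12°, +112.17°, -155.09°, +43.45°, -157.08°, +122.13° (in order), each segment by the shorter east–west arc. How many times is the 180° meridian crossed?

Leg 1: -170.12° → +112.17°, shortest Δλ = -77.71° (west) — crosses 180°.
Leg 2: +112.17° → -155.09°, shortest Δλ = 92.74° (east) — crosses 180°.
Leg 3: -155.09° → +43.45°, shortest Δλ = -161.46° (west) — crosses 180°.
Leg 4: +43.45° → -157.08°, shortest Δλ = 159.47° (east) — crosses 180°.
Leg 5: -157.08° → +122.13°, shortest Δλ = -80.79° (west) — crosses 180°.
Total crossings: 5.

5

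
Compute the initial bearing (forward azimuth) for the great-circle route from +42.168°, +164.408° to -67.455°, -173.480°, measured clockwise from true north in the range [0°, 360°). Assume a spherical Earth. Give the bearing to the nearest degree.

171°

Δλ = -173.480 − 164.408 = -337.888°; wrapped into (−180°, 180°]: 22.112°.
θ = atan2( sin Δλ · cos φ₂ , cos φ₁ · sin φ₂ − sin φ₁ · cos φ₂ · cos Δλ )
  = atan2(0.14432, -0.92299) = 171.113° → normalised to [0°, 360°): 171.113°.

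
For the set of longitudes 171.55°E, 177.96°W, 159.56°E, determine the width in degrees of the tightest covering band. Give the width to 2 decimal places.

Sort the longitudes: -177.96°, +159.56°, +171.55°.
Eastward gaps between consecutive values (wrapping around): 337.52°, 11.99°, 10.49°.
Largest gap = 337.52° ⇒ minimal covering band is its complement: 360° − 337.52° = 22.48°.
Band runs from +159.56° eastward to -177.96°, crossing the antimeridian.

22.48°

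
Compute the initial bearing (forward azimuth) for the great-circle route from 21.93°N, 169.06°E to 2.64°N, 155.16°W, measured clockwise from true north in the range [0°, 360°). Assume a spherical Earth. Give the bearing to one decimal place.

Δλ = -155.16 − 169.06 = -324.22°; wrapped into (−180°, 180°]: 35.78°.
θ = atan2( sin Δλ · cos φ₂ , cos φ₁ · sin φ₂ − sin φ₁ · cos φ₂ · cos Δλ )
  = atan2(0.58405, -0.25994) = 113.992° → normalised to [0°, 360°): 113.992°.

114.0°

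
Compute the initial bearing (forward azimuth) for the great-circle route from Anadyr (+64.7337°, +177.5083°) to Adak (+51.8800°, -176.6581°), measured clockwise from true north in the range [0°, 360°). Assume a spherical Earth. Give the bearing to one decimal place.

Δλ = -176.6581 − 177.5083 = -354.1664°; wrapped into (−180°, 180°]: 5.8336°.
θ = atan2( sin Δλ · cos φ₂ , cos φ₁ · sin φ₂ − sin φ₁ · cos φ₂ · cos Δλ )
  = atan2(0.06274, -0.21957) = 164.053° → normalised to [0°, 360°): 164.053°.

164.1°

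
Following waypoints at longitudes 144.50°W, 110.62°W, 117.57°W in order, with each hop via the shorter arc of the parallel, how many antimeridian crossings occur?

Leg 1: -144.50° → -110.62°, shortest Δλ = 33.88° (east) — does not cross 180°.
Leg 2: -110.62° → -117.57°, shortest Δλ = -6.95° (west) — does not cross 180°.
Total crossings: 0.

0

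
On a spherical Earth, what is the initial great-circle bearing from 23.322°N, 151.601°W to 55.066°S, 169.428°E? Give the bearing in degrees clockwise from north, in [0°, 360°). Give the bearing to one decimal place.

Δλ = 169.428 − -151.601 = 321.029°; wrapped into (−180°, 180°]: -38.971°.
θ = atan2( sin Δλ · cos φ₂ , cos φ₁ · sin φ₂ − sin φ₁ · cos φ₂ · cos Δλ )
  = atan2(-0.36014, -0.92908) = -158.812° → normalised to [0°, 360°): 201.188°.

201.2°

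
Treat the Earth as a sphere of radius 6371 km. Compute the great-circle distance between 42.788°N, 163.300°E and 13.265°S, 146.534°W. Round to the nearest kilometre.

8055 km

Δλ = -146.534 − 163.300 = -309.834°; wrapped into (−180°, 180°]: 50.166°.
Δφ = -13.265 − 42.788 = -56.053°.
a = sin²(Δφ/2) + cos φ₁ · cos φ₂ · sin²(Δλ/2) = 0.349158.
c = 2·atan2(√a, √(1−a)) = 1.26434 rad → d = 6371·c ≈ 8055.09 km.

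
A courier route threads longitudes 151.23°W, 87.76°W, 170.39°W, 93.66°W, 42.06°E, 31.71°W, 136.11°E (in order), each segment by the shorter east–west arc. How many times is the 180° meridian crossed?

Leg 1: -151.23° → -87.76°, shortest Δλ = 63.47° (east) — does not cross 180°.
Leg 2: -87.76° → -170.39°, shortest Δλ = -82.63° (west) — does not cross 180°.
Leg 3: -170.39° → -93.66°, shortest Δλ = 76.73° (east) — does not cross 180°.
Leg 4: -93.66° → +42.06°, shortest Δλ = 135.72° (east) — does not cross 180°.
Leg 5: +42.06° → -31.71°, shortest Δλ = -73.77° (west) — does not cross 180°.
Leg 6: -31.71° → +136.11°, shortest Δλ = 167.82° (east) — does not cross 180°.
Total crossings: 0.

0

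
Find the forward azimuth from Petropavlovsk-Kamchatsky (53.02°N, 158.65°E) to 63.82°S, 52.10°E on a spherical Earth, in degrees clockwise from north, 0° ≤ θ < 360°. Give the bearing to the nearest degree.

Δλ = 52.10 − 158.65 = -106.55°.
θ = atan2( sin Δλ · cos φ₂ , cos φ₁ · sin φ₂ − sin φ₁ · cos φ₂ · cos Δλ )
  = atan2(-0.42291, -0.43943) = -136.097° → normalised to [0°, 360°): 223.903°.

224°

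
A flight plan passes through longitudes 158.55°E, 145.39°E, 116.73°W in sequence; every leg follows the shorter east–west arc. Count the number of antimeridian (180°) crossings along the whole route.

1

Leg 1: +158.55° → +145.39°, shortest Δλ = -13.16° (west) — does not cross 180°.
Leg 2: +145.39° → -116.73°, shortest Δλ = 97.88° (east) — crosses 180°.
Total crossings: 1.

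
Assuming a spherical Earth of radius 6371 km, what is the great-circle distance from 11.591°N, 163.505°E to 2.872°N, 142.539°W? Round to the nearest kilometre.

6021 km

Δλ = -142.539 − 163.505 = -306.044°; wrapped into (−180°, 180°]: 53.956°.
Δφ = 2.872 − 11.591 = -8.719°.
a = sin²(Δφ/2) + cos φ₁ · cos φ₂ · sin²(Δλ/2) = 0.207125.
c = 2·atan2(√a, √(1−a)) = 0.94499 rad → d = 6371·c ≈ 6020.54 km.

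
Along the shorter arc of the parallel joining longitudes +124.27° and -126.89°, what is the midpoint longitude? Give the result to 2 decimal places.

Signed shortest Δλ from +124.27° to -126.89° is +108.84°.
Midpoint longitude = +124.27° + (+108.84°)/2 = +124.27° + 54.42° = +178.69°.
(The naïve average (+124.27 + -126.89)/2 = -1.31° is on the wrong side of the globe.)

+178.69°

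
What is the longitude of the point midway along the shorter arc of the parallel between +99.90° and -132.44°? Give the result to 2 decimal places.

Signed shortest Δλ from +99.90° to -132.44° is +127.66°.
Midpoint longitude = +99.90° + (+127.66°)/2 = +99.90° + 63.83° = +163.73°.
(The naïve average (+99.90 + -132.44)/2 = -16.27° is on the wrong side of the globe.)

+163.73°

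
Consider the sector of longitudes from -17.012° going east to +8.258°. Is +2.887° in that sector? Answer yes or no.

Band width going east from -17.012° to +8.258°: ((8.258 − -17.012) mod 360) = 25.270°.
Offset of +2.887° east of the west edge: ((2.887 − -17.012) mod 360) = 19.899°.
19.899° ≤ 25.270° ⇒ inside.

Yes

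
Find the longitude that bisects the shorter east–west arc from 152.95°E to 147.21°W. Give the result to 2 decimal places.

177.13°W

Signed shortest Δλ from +152.95° to -147.21° is +59.84°.
Midpoint longitude = +152.95° + (+59.84°)/2 = +152.95° + 29.92° = +182.87°.
Normalise into (−180°, 180°]: -177.13°.
(The naïve average (+152.95 + -147.21)/2 = 2.87° is on the wrong side of the globe.)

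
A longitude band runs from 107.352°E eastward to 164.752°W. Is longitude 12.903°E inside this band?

Band width going east from +107.352° to -164.752°: ((-164.752 − 107.352) mod 360) = 87.896°.
Offset of +12.903° east of the west edge: ((12.903 − 107.352) mod 360) = 265.551°.
265.551° > 87.896° ⇒ outside.

No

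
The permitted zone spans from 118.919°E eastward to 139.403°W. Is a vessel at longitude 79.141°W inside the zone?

No

Band width going east from +118.919° to -139.403°: ((-139.403 − 118.919) mod 360) = 101.678°.
Offset of -79.141° east of the west edge: ((-79.141 − 118.919) mod 360) = 161.940°.
161.940° > 101.678° ⇒ outside.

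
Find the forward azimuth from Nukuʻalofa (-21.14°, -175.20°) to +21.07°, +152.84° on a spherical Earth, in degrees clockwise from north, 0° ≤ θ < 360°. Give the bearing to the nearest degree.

Δλ = 152.84 − -175.20 = 328.04°; wrapped into (−180°, 180°]: -31.96°.
θ = atan2( sin Δλ · cos φ₂ , cos φ₁ · sin φ₂ − sin φ₁ · cos φ₂ · cos Δλ )
  = atan2(-0.49394, 0.62084) = -38.506° → normalised to [0°, 360°): 321.494°.

321°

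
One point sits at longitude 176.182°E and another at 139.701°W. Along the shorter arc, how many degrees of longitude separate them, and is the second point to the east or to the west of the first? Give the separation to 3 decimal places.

44.117° east

Raw difference: -139.701 − 176.182 = -315.883°.
Normalise into (−180°, 180°]: -315.883° + 360° = 44.117°.
Positive ⇒ the second point lies to the east; separation 44.117°.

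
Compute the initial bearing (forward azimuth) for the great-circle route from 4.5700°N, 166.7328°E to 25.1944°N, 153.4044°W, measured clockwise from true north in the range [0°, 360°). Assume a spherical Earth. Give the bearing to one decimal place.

57.5°

Δλ = -153.4044 − 166.7328 = -320.1372°; wrapped into (−180°, 180°]: 39.8628°.
θ = atan2( sin Δλ · cos φ₂ , cos φ₁ · sin φ₂ − sin φ₁ · cos φ₂ · cos Δλ )
  = atan2(0.57998, 0.36900) = 57.534° → normalised to [0°, 360°): 57.534°.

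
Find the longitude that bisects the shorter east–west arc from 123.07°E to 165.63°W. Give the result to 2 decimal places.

158.72°E

Signed shortest Δλ from +123.07° to -165.63° is +71.30°.
Midpoint longitude = +123.07° + (+71.30°)/2 = +123.07° + 35.65° = +158.72°.
(The naïve average (+123.07 + -165.63)/2 = -21.28° is on the wrong side of the globe.)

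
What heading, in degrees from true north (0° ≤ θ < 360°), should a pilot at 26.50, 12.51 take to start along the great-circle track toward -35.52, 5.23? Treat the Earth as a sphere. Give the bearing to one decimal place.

Δλ = 5.23 − 12.51 = -7.28°.
θ = atan2( sin Δλ · cos φ₂ , cos φ₁ · sin φ₂ − sin φ₁ · cos φ₂ · cos Δλ )
  = atan2(-0.10314, -0.88018) = -173.317° → normalised to [0°, 360°): 186.683°.

186.7°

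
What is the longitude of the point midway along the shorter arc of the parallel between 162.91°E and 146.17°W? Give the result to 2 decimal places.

171.63°W

Signed shortest Δλ from +162.91° to -146.17° is +50.92°.
Midpoint longitude = +162.91° + (+50.92°)/2 = +162.91° + 25.46° = +188.37°.
Normalise into (−180°, 180°]: -171.63°.
(The naïve average (+162.91 + -146.17)/2 = 8.37° is on the wrong side of the globe.)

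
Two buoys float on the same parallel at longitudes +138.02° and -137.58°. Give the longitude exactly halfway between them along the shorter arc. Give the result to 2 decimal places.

Signed shortest Δλ from +138.02° to -137.58° is +84.40°.
Midpoint longitude = +138.02° + (+84.40°)/2 = +138.02° + 42.20° = +180.22°.
Normalise into (−180°, 180°]: -179.78°.
(The naïve average (+138.02 + -137.58)/2 = 0.22° is on the wrong side of the globe.)

-179.78°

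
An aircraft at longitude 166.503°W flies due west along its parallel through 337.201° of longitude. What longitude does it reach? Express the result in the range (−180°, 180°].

143.704°W

Start at -166.503°; shift −337.201° → -503.704°.
-503.704° lies outside (−180°, 180°]; add 360° → -143.704°.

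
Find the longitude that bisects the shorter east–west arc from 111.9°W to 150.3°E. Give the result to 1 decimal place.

Signed shortest Δλ from -111.9° to +150.3° is -97.8°.
Midpoint longitude = -111.9° + (-97.8°)/2 = -111.9° − 48.9° = -160.8°.
(The naïve average (-111.9 + +150.3)/2 = 19.2° is on the wrong side of the globe.)

160.8°W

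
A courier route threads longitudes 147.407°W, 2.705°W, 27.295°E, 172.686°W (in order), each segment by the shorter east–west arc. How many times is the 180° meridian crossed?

Leg 1: -147.407° → -2.705°, shortest Δλ = 144.702° (east) — does not cross 180°.
Leg 2: -2.705° → +27.295°, shortest Δλ = 30.0° (east) — does not cross 180°.
Leg 3: +27.295° → -172.686°, shortest Δλ = 160.019° (east) — crosses 180°.
Total crossings: 1.

1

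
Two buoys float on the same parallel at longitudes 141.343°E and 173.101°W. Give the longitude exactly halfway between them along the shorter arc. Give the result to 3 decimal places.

Signed shortest Δλ from +141.343° to -173.101° is +45.556°.
Midpoint longitude = +141.343° + (+45.556°)/2 = +141.343° + 22.778° = +164.121°.
(The naïve average (+141.343 + -173.101)/2 = -15.879° is on the wrong side of the globe.)

164.121°E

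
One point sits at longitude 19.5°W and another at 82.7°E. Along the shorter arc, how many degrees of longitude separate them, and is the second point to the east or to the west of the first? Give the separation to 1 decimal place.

Raw difference: 82.7 − -19.5 = 102.2°.
Normalise into (−180°, 180°]: 102.2° stays 102.2°.
Positive ⇒ the second point lies to the east; separation 102.2°.

102.2° east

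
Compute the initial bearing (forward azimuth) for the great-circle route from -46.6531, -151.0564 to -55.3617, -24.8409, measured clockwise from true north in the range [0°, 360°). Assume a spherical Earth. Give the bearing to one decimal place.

Δλ = -24.8409 − -151.0564 = 126.2155°.
θ = atan2( sin Δλ · cos φ₂ , cos φ₁ · sin φ₂ − sin φ₁ · cos φ₂ · cos Δλ )
  = atan2(0.45858, -0.80896) = 150.452° → normalised to [0°, 360°): 150.452°.

150.5°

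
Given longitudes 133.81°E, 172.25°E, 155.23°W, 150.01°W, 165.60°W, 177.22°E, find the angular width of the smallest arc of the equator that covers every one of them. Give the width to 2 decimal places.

76.18°

Sort the longitudes: -165.60°, -155.23°, -150.01°, +133.81°, +172.25°, +177.22°.
Eastward gaps between consecutive values (wrapping around): 10.37°, 5.22°, 283.82°, 38.44°, 4.97°, 17.18°.
Largest gap = 283.82° ⇒ minimal covering band is its complement: 360° − 283.82° = 76.18°.
Band runs from +133.81° eastward to -150.01°, crossing the antimeridian.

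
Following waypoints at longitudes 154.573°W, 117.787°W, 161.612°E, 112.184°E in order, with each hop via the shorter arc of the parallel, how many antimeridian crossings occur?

1

Leg 1: -154.573° → -117.787°, shortest Δλ = 36.786° (east) — does not cross 180°.
Leg 2: -117.787° → +161.612°, shortest Δλ = -80.601° (west) — crosses 180°.
Leg 3: +161.612° → +112.184°, shortest Δλ = -49.428° (west) — does not cross 180°.
Total crossings: 1.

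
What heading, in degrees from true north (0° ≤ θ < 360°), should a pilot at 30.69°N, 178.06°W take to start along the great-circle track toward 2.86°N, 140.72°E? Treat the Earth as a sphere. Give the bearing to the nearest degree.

Δλ = 140.72 − -178.06 = 318.78°; wrapped into (−180°, 180°]: -41.22°.
θ = atan2( sin Δλ · cos φ₂ , cos φ₁ · sin φ₂ − sin φ₁ · cos φ₂ · cos Δλ )
  = atan2(-0.65813, -0.34052) = -117.358° → normalised to [0°, 360°): 242.642°.

243°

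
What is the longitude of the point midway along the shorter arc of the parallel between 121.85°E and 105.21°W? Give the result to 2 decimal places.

171.68°W

Signed shortest Δλ from +121.85° to -105.21° is +132.94°.
Midpoint longitude = +121.85° + (+132.94°)/2 = +121.85° + 66.47° = +188.32°.
Normalise into (−180°, 180°]: -171.68°.
(The naïve average (+121.85 + -105.21)/2 = 8.32° is on the wrong side of the globe.)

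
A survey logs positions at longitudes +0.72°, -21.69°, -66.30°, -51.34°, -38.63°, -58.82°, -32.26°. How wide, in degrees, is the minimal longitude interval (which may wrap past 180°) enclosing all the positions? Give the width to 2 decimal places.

Sort the longitudes: -66.30°, -58.82°, -51.34°, -38.63°, -32.26°, -21.69°, +0.72°.
Eastward gaps between consecutive values (wrapping around): 7.48°, 7.48°, 12.71°, 6.37°, 10.57°, 22.41°, 292.98°.
Largest gap = 292.98° ⇒ minimal covering band is its complement: 360° − 292.98° = 67.02°.
Band runs from -66.30° eastward to +0.72°.

67.02°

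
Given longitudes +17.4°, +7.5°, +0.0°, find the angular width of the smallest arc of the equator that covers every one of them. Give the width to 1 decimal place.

17.4°

Sort the longitudes: +0.0°, +7.5°, +17.4°.
Eastward gaps between consecutive values (wrapping around): 7.5°, 9.9°, 342.6°.
Largest gap = 342.6° ⇒ minimal covering band is its complement: 360° − 342.6° = 17.4°.
Band runs from +0.0° eastward to +17.4°.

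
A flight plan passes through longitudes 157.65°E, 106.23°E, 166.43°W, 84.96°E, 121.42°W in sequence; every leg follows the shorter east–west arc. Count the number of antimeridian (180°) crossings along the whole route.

3

Leg 1: +157.65° → +106.23°, shortest Δλ = -51.42° (west) — does not cross 180°.
Leg 2: +106.23° → -166.43°, shortest Δλ = 87.34° (east) — crosses 180°.
Leg 3: -166.43° → +84.96°, shortest Δλ = -108.61° (west) — crosses 180°.
Leg 4: +84.96° → -121.42°, shortest Δλ = 153.62° (east) — crosses 180°.
Total crossings: 3.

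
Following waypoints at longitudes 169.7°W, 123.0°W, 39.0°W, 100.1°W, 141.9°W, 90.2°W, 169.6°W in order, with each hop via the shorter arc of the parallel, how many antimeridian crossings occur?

Leg 1: -169.7° → -123.0°, shortest Δλ = 46.7° (east) — does not cross 180°.
Leg 2: -123.0° → -39.0°, shortest Δλ = 84.0° (east) — does not cross 180°.
Leg 3: -39.0° → -100.1°, shortest Δλ = -61.1° (west) — does not cross 180°.
Leg 4: -100.1° → -141.9°, shortest Δλ = -41.8° (west) — does not cross 180°.
Leg 5: -141.9° → -90.2°, shortest Δλ = 51.7° (east) — does not cross 180°.
Leg 6: -90.2° → -169.6°, shortest Δλ = -79.4° (west) — does not cross 180°.
Total crossings: 0.

0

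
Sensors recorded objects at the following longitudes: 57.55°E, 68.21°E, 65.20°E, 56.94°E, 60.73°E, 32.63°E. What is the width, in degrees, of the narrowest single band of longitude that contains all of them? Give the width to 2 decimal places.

Sort the longitudes: +32.63°, +56.94°, +57.55°, +60.73°, +65.20°, +68.21°.
Eastward gaps between consecutive values (wrapping around): 24.31°, 0.61°, 3.18°, 4.47°, 3.01°, 324.42°.
Largest gap = 324.42° ⇒ minimal covering band is its complement: 360° − 324.42° = 35.58°.
Band runs from +32.63° eastward to +68.21°.

35.58°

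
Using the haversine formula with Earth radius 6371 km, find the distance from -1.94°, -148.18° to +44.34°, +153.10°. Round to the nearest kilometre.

Δλ = 153.10 − -148.18 = 301.28°; wrapped into (−180°, 180°]: -58.72°.
Δφ = 44.34 − -1.94 = 46.28°.
a = sin²(Δφ/2) + cos φ₁ · cos φ₂ · sin²(Δλ/2) = 0.326262.
c = 2·atan2(√a, √(1−a)) = 1.21592 rad → d = 6371·c ≈ 7746.61 km.

7747 km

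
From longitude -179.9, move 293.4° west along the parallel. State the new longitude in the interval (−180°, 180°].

-113.3°

Start at -179.9°; shift −293.4° → -473.3°.
-473.3° lies outside (−180°, 180°]; add 360° → -113.3°.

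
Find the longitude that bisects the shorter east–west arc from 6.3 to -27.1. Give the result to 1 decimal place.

-10.4°

Signed shortest Δλ from +6.3° to -27.1° is -33.4°.
Midpoint longitude = +6.3° + (-33.4°)/2 = +6.3° − 16.7° = -10.4°.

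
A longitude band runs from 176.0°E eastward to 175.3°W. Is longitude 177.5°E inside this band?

Yes

Band width going east from +176.0° to -175.3°: ((-175.3 − 176.0) mod 360) = 8.7°.
Offset of +177.5° east of the west edge: ((177.5 − 176.0) mod 360) = 1.5°.
1.5° ≤ 8.7° ⇒ inside.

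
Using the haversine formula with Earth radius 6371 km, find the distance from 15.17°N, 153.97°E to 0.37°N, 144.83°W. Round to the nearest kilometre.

6914 km

Δλ = -144.83 − 153.97 = -298.80°; wrapped into (−180°, 180°]: 61.20°.
Δφ = 0.37 − 15.17 = -14.80°.
a = sin²(Δφ/2) + cos φ₁ · cos φ₂ · sin²(Δλ/2) = 0.266677.
c = 2·atan2(√a, √(1−a)) = 1.08530 rad → d = 6371·c ≈ 6914.45 km.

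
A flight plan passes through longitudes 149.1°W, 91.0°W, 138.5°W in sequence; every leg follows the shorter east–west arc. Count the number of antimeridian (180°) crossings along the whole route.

Leg 1: -149.1° → -91.0°, shortest Δλ = 58.1° (east) — does not cross 180°.
Leg 2: -91.0° → -138.5°, shortest Δλ = -47.5° (west) — does not cross 180°.
Total crossings: 0.

0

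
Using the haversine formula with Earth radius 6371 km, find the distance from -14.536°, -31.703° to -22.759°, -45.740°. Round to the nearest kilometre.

1737 km

Δλ = -45.740 − -31.703 = -14.037°.
Δφ = -22.759 − -14.536 = -8.223°.
a = sin²(Δφ/2) + cos φ₁ · cos φ₂ · sin²(Δλ/2) = 0.018468.
c = 2·atan2(√a, √(1−a)) = 0.27264 rad → d = 6371·c ≈ 1736.96 km.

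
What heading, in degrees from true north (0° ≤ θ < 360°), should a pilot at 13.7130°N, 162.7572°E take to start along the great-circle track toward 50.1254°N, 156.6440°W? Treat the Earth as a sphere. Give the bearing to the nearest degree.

34°

Δλ = -156.6440 − 162.7572 = -319.4012°; wrapped into (−180°, 180°]: 40.5988°.
θ = atan2( sin Δλ · cos φ₂ , cos φ₁ · sin φ₂ − sin φ₁ · cos φ₂ · cos Δλ )
  = atan2(0.41721, 0.63018) = 33.506° → normalised to [0°, 360°): 33.506°.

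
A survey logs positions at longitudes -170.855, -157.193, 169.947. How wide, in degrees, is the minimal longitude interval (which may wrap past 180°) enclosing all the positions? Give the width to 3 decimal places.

32.860°

Sort the longitudes: -170.855°, -157.193°, +169.947°.
Eastward gaps between consecutive values (wrapping around): 13.662°, 327.140°, 19.198°.
Largest gap = 327.140° ⇒ minimal covering band is its complement: 360° − 327.140° = 32.860°.
Band runs from +169.947° eastward to -157.193°, crossing the antimeridian.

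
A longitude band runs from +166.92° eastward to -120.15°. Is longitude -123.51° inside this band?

Yes

Band width going east from +166.92° to -120.15°: ((-120.15 − 166.92) mod 360) = 72.93°.
Offset of -123.51° east of the west edge: ((-123.51 − 166.92) mod 360) = 69.57°.
69.57° ≤ 72.93° ⇒ inside.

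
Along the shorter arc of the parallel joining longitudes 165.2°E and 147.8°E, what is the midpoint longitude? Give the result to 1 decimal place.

156.5°E

Signed shortest Δλ from +165.2° to +147.8° is -17.4°.
Midpoint longitude = +165.2° + (-17.4°)/2 = +165.2° − 8.7° = +156.5°.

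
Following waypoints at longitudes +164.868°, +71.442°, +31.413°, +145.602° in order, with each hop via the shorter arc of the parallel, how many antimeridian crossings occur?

Leg 1: +164.868° → +71.442°, shortest Δλ = -93.426° (west) — does not cross 180°.
Leg 2: +71.442° → +31.413°, shortest Δλ = -40.029° (west) — does not cross 180°.
Leg 3: +31.413° → +145.602°, shortest Δλ = 114.189° (east) — does not cross 180°.
Total crossings: 0.

0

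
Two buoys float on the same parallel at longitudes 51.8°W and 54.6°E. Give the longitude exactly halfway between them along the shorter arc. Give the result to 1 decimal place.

1.4°E

Signed shortest Δλ from -51.8° to +54.6° is +106.4°.
Midpoint longitude = -51.8° + (+106.4°)/2 = -51.8° + 53.2° = +1.4°.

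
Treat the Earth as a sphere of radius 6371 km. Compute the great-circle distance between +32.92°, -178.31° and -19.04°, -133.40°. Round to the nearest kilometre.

7492 km

Δλ = -133.40 − -178.31 = 44.91°.
Δφ = -19.04 − 32.92 = -51.96°.
a = sin²(Δφ/2) + cos φ₁ · cos φ₂ · sin²(Δλ/2) = 0.307660.
c = 2·atan2(√a, √(1−a)) = 1.17594 rad → d = 6371·c ≈ 7491.89 km.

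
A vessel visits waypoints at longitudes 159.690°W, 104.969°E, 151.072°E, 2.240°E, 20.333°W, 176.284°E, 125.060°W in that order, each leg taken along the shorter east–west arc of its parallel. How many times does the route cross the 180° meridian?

3

Leg 1: -159.690° → +104.969°, shortest Δλ = -95.341° (west) — crosses 180°.
Leg 2: +104.969° → +151.072°, shortest Δλ = 46.103° (east) — does not cross 180°.
Leg 3: +151.072° → +2.240°, shortest Δλ = -148.832° (west) — does not cross 180°.
Leg 4: +2.240° → -20.333°, shortest Δλ = -22.573° (west) — does not cross 180°.
Leg 5: -20.333° → +176.284°, shortest Δλ = -163.383° (west) — crosses 180°.
Leg 6: +176.284° → -125.060°, shortest Δλ = 58.656° (east) — crosses 180°.
Total crossings: 3.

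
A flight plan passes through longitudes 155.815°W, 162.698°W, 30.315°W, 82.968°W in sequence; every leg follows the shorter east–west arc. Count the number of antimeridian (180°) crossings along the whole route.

0

Leg 1: -155.815° → -162.698°, shortest Δλ = -6.883° (west) — does not cross 180°.
Leg 2: -162.698° → -30.315°, shortest Δλ = 132.383° (east) — does not cross 180°.
Leg 3: -30.315° → -82.968°, shortest Δλ = -52.653° (west) — does not cross 180°.
Total crossings: 0.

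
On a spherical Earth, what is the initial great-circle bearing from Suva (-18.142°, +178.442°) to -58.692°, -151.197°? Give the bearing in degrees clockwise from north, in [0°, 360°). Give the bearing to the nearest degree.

159°

Δλ = -151.197 − 178.442 = -329.639°; wrapped into (−180°, 180°]: 30.361°.
θ = atan2( sin Δλ · cos φ₂ , cos φ₁ · sin φ₂ − sin φ₁ · cos φ₂ · cos Δλ )
  = atan2(0.26265, -0.67230) = 158.661° → normalised to [0°, 360°): 158.661°.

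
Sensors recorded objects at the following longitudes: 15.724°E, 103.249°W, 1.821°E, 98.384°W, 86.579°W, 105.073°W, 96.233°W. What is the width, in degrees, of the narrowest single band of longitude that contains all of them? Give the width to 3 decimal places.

120.797°

Sort the longitudes: -105.073°, -103.249°, -98.384°, -96.233°, -86.579°, +1.821°, +15.724°.
Eastward gaps between consecutive values (wrapping around): 1.824°, 4.865°, 2.151°, 9.654°, 88.400°, 13.903°, 239.203°.
Largest gap = 239.203° ⇒ minimal covering band is its complement: 360° − 239.203° = 120.797°.
Band runs from -105.073° eastward to +15.724°.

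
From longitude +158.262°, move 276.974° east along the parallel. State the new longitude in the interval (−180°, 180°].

Start at +158.262°; shift +276.974° → +435.236°.
+435.236° lies outside (−180°, 180°]; subtract 360° → +75.236°.

+75.236°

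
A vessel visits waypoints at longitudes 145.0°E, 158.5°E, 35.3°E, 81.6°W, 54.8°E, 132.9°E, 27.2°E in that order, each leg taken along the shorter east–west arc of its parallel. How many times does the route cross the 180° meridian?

0

Leg 1: +145.0° → +158.5°, shortest Δλ = 13.5° (east) — does not cross 180°.
Leg 2: +158.5° → +35.3°, shortest Δλ = -123.2° (west) — does not cross 180°.
Leg 3: +35.3° → -81.6°, shortest Δλ = -116.9° (west) — does not cross 180°.
Leg 4: -81.6° → +54.8°, shortest Δλ = 136.4° (east) — does not cross 180°.
Leg 5: +54.8° → +132.9°, shortest Δλ = 78.1° (east) — does not cross 180°.
Leg 6: +132.9° → +27.2°, shortest Δλ = -105.7° (west) — does not cross 180°.
Total crossings: 0.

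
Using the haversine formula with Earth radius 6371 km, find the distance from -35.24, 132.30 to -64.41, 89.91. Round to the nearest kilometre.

Δλ = 89.91 − 132.30 = -42.39°.
Δφ = -64.41 − -35.24 = -29.17°.
a = sin²(Δφ/2) + cos φ₁ · cos φ₂ · sin²(Δλ/2) = 0.109524.
c = 2·atan2(√a, √(1−a)) = 0.67461 rad → d = 6371·c ≈ 4297.92 km.

4298 km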